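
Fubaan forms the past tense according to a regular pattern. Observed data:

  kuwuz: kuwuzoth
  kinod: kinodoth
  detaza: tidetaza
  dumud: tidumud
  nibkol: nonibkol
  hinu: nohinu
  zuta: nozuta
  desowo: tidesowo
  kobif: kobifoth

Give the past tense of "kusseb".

kusseboth

dumud and kinod both end in -d yet inflect differently (tidumud, kinodoth), so the final letter is not what conditions the rule; the first letter is.
"kusseb" begins with k-. The stems beginning with k- (kobif → kobifoth, kuwuz → kuwuzoth, kinod → kinodoth) add -oth.
The other patterns: stems beginning with d- add the prefix ti-; stems beginning with h-, n- or z- add the prefix no-.
So kusseb → kusseboth.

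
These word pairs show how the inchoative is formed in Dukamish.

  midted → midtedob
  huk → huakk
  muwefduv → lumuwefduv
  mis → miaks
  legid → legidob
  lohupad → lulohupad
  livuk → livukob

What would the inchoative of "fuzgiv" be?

huk and livuk both end in -k yet inflect differently (huakk, livukob), so the final letter is not what conditions the rule; the number of vowels is.
"fuzgiv" has 2 vowels. The stems with 2 vowels (midted → midtedob, livuk → livukob, legid → legidob) add -ob.
So fuzgiv → fuzgivob.

fuzgivob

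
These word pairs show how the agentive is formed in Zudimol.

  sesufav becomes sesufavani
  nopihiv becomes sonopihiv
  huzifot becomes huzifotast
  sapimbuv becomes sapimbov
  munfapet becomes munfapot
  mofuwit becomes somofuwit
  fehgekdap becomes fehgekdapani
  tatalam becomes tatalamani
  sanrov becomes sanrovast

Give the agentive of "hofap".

sanrov and nopihiv both end in -v yet inflect differently (sanrovast, sonopihiv), so the final letter is not what conditions the rule; the last vowel is.
"hofap" has last vowel 'a'. The stems whose last vowel is 'a' (sesufav → sesufavani, fehgekdap → fehgekdapani, tatalam → tatalamani) add -ani.
The other patterns: stems whose last vowel is 'o' add -ast; stems whose last vowel is 'i' add the prefix so-; stems whose last vowel is 'e' or 'u' change the last vowel to 'o'.
So hofap → hofapani.

hofapani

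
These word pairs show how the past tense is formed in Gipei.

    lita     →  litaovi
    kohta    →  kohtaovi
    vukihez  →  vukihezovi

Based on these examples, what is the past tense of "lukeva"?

Every pair shown (lita → litaovi, kohta → kohtaovi, vukihez → vukihezovi) follows the same rule: add -ovi.
So lukeva → lukevaovi.

lukevaovi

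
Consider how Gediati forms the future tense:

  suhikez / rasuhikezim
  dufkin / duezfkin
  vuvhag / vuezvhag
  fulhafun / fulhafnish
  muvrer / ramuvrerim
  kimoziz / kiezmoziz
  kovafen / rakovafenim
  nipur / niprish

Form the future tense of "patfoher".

rapatfoherim

dufkin and fulhafun both end in -n yet inflect differently (duezfkin, fulhafnish), so the final letter is not what conditions the rule; the last vowel is.
"patfoher" has last vowel 'e'. The stems whose last vowel is 'e' (kovafen → rakovafenim, suhikez → rasuhikezim, muvrer → ramuvrerim) add ra- … -im around the stem.
The other patterns: stems whose last vowel is 'a' or 'i' insert -ez- after the first vowel; stems whose last vowel is 'u' delete the last vowel and add -ish.
So patfoher → rapatfoherim.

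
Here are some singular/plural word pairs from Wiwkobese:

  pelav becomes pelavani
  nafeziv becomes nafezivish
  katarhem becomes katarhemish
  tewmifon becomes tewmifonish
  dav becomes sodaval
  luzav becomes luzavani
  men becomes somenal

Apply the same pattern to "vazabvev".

vazabvevish

dav and luzav both end in -v yet inflect differently (sodaval, luzavani), so the final letter is not what conditions the rule; the number of vowels is.
"vazabvev" has 3 vowels. The stems with 3 vowels (tewmifon → tewmifonish, katarhem → katarhemish, nafeziv → nafezivish) add -ish.
The other patterns: stems with 1 vowel add so- … -al around the stem; stems with 2 vowels add -ani.
So vazabvev → vazabvevish.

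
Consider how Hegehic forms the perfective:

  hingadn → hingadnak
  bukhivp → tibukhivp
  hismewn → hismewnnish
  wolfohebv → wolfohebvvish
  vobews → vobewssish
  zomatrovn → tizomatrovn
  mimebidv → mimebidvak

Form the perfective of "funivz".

tifunivz

hingadn and zomatrovn both end in -n yet inflect differently (hingadnak, tizomatrovn), so the final letter is not what conditions the rule; the second-to-last letter is.
"funivz" has second-to-last letter 'v'. The stems whose second-to-last letter is 'v' (zomatrovn → tizomatrovn, bukhivp → tibukhivp) add the prefix ti-.
The other patterns: stems whose second-to-last letter is 'd' add -ak; stems whose second-to-last letter is 'b' or 'w' double the final consonant and add -ish.
So funivz → tifunivz.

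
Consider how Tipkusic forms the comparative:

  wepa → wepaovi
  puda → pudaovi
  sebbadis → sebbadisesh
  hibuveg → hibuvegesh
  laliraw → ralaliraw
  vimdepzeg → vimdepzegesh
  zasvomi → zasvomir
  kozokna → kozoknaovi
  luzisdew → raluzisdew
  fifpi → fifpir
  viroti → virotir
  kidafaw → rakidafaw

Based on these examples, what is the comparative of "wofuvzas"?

wofuvzasesh

kidafaw and kozokna both have last vowel 'a' yet inflect differently (rakidafaw, kozoknaovi), so the last vowel is not what conditions the rule; the final letter is.
"wofuvzas" ends in -s. The one such stem in the data (sebbadis → sebbadisesh) adds -esh, so the same rule applies.
The other patterns: stems ending in -w add the prefix ra-; stems ending in -a add -ovi; stems ending in -i drop the final letter and add -ir.
So wofuvzas → wofuvzasesh.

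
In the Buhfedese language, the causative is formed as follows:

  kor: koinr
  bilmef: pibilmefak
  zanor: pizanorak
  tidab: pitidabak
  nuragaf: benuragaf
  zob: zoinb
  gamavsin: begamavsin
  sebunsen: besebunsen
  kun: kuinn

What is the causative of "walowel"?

bewalowel

zob and tidab both end in -b yet inflect differently (zoinb, pitidabak), so the final letter is not what conditions the rule; the number of vowels is.
"walowel" has 3 vowels. The stems with 3 vowels (nuragaf → benuragaf, sebunsen → besebunsen, gamavsin → begamavsin) add the prefix be-.
So walowel → bewalowel.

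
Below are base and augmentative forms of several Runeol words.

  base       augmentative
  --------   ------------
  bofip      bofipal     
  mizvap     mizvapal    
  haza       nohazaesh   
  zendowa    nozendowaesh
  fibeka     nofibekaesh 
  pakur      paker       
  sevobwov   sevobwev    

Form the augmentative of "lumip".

lumipal

mizvap and haza both have last vowel 'a' yet inflect differently (mizvapal, nohazaesh), so the last vowel is not what conditions the rule; the final letter is.
"lumip" ends in -p. The stems ending in -p (bofip → bofipal, mizvap → mizvapal) add -al.
So lumip → lumipal.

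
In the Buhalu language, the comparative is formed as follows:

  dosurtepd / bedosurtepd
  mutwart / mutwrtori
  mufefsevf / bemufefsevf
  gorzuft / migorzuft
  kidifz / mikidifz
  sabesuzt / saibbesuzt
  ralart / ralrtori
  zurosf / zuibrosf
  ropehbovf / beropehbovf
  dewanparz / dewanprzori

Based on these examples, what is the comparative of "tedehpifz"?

mitedehpifz

"tedehpifz" has second-to-last letter 'f'. The stems whose second-to-last letter is 'f' (kidifz → mikidifz, gorzuft → migorzuft) add the prefix mi-.
The other patterns: stems whose second-to-last letter is 'r' delete the last vowel and add -ori; stems whose second-to-last letter is 's' or 'z' insert -ib- after the first vowel; stems whose second-to-last letter is 'p' or 'v' add the prefix be-.
So tedehpifz → mitedehpifz.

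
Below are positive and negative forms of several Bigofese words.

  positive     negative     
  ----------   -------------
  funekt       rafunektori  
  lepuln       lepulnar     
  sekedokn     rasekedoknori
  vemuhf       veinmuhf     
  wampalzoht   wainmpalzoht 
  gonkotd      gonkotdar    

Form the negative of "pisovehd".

wampalzoht and funekt both end in -t yet inflect differently (wainmpalzoht, rafunektori), so the final letter is not what conditions the rule; the second-to-last letter is.
"pisovehd" has second-to-last letter 'h'. The stems whose second-to-last letter is 'h' (vemuhf → veinmuhf, wampalzoht → wainmpalzoht) insert -in- after the first vowel.
The other patterns: stems whose second-to-last letter is 'k' add ra- … -ori around the stem; stems whose second-to-last letter is 'l' or 't' add -ar.
So pisovehd → piinsovehd.

piinsovehd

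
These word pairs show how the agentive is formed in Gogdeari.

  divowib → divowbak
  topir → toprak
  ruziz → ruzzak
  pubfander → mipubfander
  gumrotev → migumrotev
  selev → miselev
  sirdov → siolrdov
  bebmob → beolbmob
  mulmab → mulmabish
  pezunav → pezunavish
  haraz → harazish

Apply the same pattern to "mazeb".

"mazeb" has last vowel 'e'. The stems whose last vowel is 'e' (pubfander → mipubfander, gumrotev → migumrotev, selev → miselev) add the prefix mi-.
So mazeb → mimazeb.

mimazeb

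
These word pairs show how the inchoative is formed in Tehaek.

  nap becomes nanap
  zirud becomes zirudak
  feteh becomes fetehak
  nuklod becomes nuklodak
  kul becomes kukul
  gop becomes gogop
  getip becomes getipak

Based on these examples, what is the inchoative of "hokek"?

hokekak

"hokek" has 2 vowels. The stems with 2 vowels (nuklod → nuklodak, zirud → zirudak, feteh → fetehak) add -ak.
The other pattern: stems with 1 vowel repeat the first consonant+vowel as a prefix.
So hokek → hokekak.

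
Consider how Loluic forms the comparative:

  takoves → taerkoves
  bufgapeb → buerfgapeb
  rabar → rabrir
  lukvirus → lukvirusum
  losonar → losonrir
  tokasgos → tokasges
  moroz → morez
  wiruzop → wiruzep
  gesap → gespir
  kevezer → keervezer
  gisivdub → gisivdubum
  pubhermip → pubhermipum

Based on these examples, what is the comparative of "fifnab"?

fifnbir

losonar and kevezer both end in -r yet inflect differently (losonrir, keervezer), so the final letter is not what conditions the rule; the last vowel is.
"fifnab" has last vowel 'a'. The stems whose last vowel is 'a' (losonar → losonrir, gesap → gespir, rabar → rabrir) delete the last vowel and add -ir.
The other patterns: stems whose last vowel is 'e' insert -er- after the first vowel; stems whose last vowel is 'o' change the last vowel to 'e'; stems whose last vowel is 'i' or 'u' add -um.
So fifnab → fifnbir.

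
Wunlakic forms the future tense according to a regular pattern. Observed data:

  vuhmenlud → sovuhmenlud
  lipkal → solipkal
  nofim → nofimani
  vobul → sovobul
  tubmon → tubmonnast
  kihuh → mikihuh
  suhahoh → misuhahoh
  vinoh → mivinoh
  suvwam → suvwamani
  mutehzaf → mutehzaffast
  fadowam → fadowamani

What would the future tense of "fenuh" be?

"fenuh" ends in -h. The stems ending in -h (suhahoh → misuhahoh, kihuh → mikihuh, vinoh → mivinoh) add the prefix mi-.
The other patterns: stems ending in -d or -l add the prefix so-; stems ending in -m add -ani; stems ending in -f or -n double the final consonant and add -ast.
So fenuh → mifenuh.

mifenuh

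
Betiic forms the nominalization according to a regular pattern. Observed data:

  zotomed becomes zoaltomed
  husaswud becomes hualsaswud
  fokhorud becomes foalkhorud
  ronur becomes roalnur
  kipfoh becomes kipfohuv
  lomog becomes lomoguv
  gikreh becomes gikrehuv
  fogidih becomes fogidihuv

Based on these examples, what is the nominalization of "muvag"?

zotomed and gikreh both have last vowel 'e' yet inflect differently (zoaltomed, gikrehuv), so the last vowel is not what conditions the rule; the final letter is.
"muvag" ends in -g. The one such stem in the data (lomog → lomoguv) adds -uv, so the same rule applies.
The other pattern: stems ending in -d or -r insert -al- after the first vowel.
So muvag → muvaguv.

muvaguv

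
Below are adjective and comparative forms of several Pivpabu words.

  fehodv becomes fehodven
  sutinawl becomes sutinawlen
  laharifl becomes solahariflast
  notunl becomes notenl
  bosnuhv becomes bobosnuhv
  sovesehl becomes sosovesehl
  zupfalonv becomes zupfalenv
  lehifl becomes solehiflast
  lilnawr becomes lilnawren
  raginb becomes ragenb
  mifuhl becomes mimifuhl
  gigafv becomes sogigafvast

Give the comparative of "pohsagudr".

pohsagudren

notunl and laharifl both end in -l yet inflect differently (notenl, solahariflast), so the final letter is not what conditions the rule; the second-to-last letter is.
"pohsagudr" has second-to-last letter 'd'. The one such stem in the data (fehodv → fehodven) adds -en, so the same rule applies.
So pohsagudr → pohsagudren.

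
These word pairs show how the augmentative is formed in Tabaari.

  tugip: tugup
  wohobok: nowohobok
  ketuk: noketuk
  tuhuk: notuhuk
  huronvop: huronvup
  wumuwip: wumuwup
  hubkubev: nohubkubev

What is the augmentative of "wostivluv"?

nowostivluv

huronvop and wohobok both have last vowel 'o' yet inflect differently (huronvup, nowohobok), so the last vowel is not what conditions the rule; the final letter is.
"wostivluv" ends in -v. The one such stem in the data (hubkubev → nohubkubev) adds the prefix no-, so the same rule applies.
The other pattern: stems ending in -p change the last vowel to 'u'.
So wostivluv → nowostivluv.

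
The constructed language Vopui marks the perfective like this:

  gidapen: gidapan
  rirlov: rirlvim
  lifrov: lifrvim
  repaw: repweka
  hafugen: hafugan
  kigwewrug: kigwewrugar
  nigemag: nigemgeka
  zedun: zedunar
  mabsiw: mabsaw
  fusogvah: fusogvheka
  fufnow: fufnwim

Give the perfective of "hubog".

mabsiw and repaw both end in -w yet inflect differently (mabsaw, repweka), so the final letter is not what conditions the rule; the last vowel is.
"hubog" has last vowel 'o'. The stems whose last vowel is 'o' (fufnow → fufnwim, lifrov → lifrvim, rirlov → rirlvim) delete the last vowel and add -im.
So hubog → hubgim.

hubgim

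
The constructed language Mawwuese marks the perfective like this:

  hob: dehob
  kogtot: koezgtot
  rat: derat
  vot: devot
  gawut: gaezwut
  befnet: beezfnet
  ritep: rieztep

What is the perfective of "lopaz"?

"lopaz" has 2 vowels. The stems with 2 vowels (kogtot → koezgtot, befnet → beezfnet, ritep → rieztep) insert -ez- after the first vowel.
The other pattern: stems with 1 vowel add the prefix de-.
So lopaz → loezpaz.

loezpaz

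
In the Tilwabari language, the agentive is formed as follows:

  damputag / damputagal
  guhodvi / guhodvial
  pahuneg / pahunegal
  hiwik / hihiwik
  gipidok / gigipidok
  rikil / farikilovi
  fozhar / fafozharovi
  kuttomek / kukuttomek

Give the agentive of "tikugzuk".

damputag and fozhar both have last vowel 'a' yet inflect differently (damputagal, fafozharovi), so the last vowel is not what conditions the rule; the final letter is.
"tikugzuk" ends in -k. The stems ending in -k (hiwik → hihiwik, gipidok → gigipidok, kuttomek → kukuttomek) repeat the first consonant+vowel as a prefix.
The other patterns: stems ending in -g or -i add -al; stems ending in -l or -r add fa- … -ovi around the stem.
So tikugzuk → titikugzuk.

titikugzuk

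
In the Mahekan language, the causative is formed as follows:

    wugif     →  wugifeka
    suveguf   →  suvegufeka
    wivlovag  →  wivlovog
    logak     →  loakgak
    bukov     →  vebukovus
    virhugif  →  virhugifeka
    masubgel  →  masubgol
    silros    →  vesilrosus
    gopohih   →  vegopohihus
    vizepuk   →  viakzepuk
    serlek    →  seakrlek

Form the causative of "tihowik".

suveguf and vizepuk both have last vowel 'u' yet inflect differently (suvegufeka, viakzepuk), so the last vowel is not what conditions the rule; the final letter is.
"tihowik" ends in -k. The stems ending in -k (serlek → seakrlek, vizepuk → viakzepuk, logak → loakgak) insert -ak- after the first vowel.
So tihowik → tiakhowik.

tiakhowik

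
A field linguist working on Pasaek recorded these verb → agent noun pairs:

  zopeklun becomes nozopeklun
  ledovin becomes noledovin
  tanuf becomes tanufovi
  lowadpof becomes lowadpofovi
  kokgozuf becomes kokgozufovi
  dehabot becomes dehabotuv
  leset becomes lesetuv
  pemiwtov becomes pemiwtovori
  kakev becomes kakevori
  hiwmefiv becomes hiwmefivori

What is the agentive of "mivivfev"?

mivivfevori

zopeklun and tanuf both have last vowel 'u' yet inflect differently (nozopeklun, tanufovi), so the last vowel is not what conditions the rule; the final letter is.
"mivivfev" ends in -v. The stems ending in -v (pemiwtov → pemiwtovori, kakev → kakevori, hiwmefiv → hiwmefivori) add -ori.
The other patterns: stems ending in -n add the prefix no-; stems ending in -f add -ovi; stems ending in -t add -uv.
So mivivfev → mivivfevori.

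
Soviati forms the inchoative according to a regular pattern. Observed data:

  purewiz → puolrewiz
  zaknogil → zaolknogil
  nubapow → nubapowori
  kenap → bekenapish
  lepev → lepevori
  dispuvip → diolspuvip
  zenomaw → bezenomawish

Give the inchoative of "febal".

dispuvip and kenap both end in -p yet inflect differently (diolspuvip, bekenapish), so the final letter is not what conditions the rule; the last vowel is.
"febal" has last vowel 'a'. The stems whose last vowel is 'a' (kenap → bekenapish, zenomaw → bezenomawish) add be- … -ish around the stem.
So febal → befebalish.

befebalish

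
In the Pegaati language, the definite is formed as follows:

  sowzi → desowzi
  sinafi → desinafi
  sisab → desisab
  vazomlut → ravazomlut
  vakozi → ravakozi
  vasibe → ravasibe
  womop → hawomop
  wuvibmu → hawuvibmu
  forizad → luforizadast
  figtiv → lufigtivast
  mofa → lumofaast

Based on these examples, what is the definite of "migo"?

lumigoast

"migo" begins with m-. The one such stem in the data (mofa → lumofaast) adds lu- … -ast around the stem, so the same rule applies.
The other patterns: stems beginning with s- add the prefix de-; stems beginning with v- add the prefix ra-; stems beginning with w- add the prefix ha-.
So migo → lumigoast.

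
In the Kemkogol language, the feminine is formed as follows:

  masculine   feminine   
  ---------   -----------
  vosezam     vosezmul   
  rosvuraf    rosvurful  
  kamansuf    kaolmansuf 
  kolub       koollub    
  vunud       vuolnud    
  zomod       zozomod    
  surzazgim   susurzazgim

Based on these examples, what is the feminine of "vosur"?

"vosur" has last vowel 'u'. The stems whose last vowel is 'u' (kamansuf → kaolmansuf, kolub → koollub, vunud → vuolnud) insert -ol- after the first vowel.
So vosur → voolsur.

voolsur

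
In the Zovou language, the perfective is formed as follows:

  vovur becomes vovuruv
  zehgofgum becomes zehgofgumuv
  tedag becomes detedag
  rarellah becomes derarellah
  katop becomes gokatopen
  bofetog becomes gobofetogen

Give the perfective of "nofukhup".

tedag and bofetog both end in -g yet inflect differently (detedag, gobofetogen), so the final letter is not what conditions the rule; the last vowel is.
"nofukhup" has last vowel 'u'. The stems whose last vowel is 'u' (vovur → vovuruv, zehgofgum → zehgofgumuv) add -uv.
The other patterns: stems whose last vowel is 'a' add the prefix de-; stems whose last vowel is 'o' add go- … -en around the stem.
So nofukhup → nofukhupuv.

nofukhupuv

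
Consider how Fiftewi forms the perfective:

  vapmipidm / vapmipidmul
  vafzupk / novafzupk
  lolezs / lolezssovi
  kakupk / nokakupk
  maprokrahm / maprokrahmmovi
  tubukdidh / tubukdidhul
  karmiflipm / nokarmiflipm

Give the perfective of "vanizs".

karmiflipm and vapmipidm both end in -m yet inflect differently (nokarmiflipm, vapmipidmul), so the final letter is not what conditions the rule; the second-to-last letter is.
"vanizs" has second-to-last letter 'z'. The one such stem in the data (lolezs → lolezssovi) doubles the final consonant and adds -ovi (as does maprokrahm), so the same rule applies.
The other patterns: stems whose second-to-last letter is 'p' add the prefix no-; stems whose second-to-last letter is 'd' add -ul.
So vanizs → vanizssovi.

vanizssovi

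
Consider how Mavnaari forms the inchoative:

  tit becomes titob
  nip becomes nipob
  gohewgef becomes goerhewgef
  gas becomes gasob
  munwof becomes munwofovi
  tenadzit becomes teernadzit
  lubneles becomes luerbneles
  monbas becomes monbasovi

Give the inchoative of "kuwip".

kuwipovi

gas and monbas both end in -s yet inflect differently (gasob, monbasovi), so the final letter is not what conditions the rule; the number of vowels is.
"kuwip" has 2 vowels. The stems with 2 vowels (monbas → monbasovi, munwof → munwofovi) add -ovi.
The other patterns: stems with 1 vowel add -ob; stems with 3 vowels insert -er- after the first vowel.
So kuwip → kuwipovi.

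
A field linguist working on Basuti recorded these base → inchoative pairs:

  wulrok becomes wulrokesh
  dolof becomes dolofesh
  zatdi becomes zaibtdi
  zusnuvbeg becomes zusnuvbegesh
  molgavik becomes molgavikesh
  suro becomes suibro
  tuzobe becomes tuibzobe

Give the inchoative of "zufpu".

zuibfpu

suro and wulrok both have last vowel 'o' yet inflect differently (suibro, wulrokesh), so the last vowel is not what conditions the rule; whether the stem ends in a vowel or a consonant is.
"zufpu" ends in a vowel. The stems ending in a vowel (zatdi → zaibtdi, tuzobe → tuibzobe, suro → suibro) insert -ib- after the first vowel.
The other pattern: stems ending in a consonant add -esh.
So zufpu → zuibfpu.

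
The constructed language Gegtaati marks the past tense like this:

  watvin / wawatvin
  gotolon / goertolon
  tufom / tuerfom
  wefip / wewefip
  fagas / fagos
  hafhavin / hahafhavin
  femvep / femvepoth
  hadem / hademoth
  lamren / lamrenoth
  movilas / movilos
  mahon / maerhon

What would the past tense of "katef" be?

katefoth

"katef" has last vowel 'e'. The stems whose last vowel is 'e' (lamren → lamrenoth, hadem → hademoth, femvep → femvepoth) add -oth.
The other patterns: stems whose last vowel is 'i' repeat the first consonant+vowel as a prefix; stems whose last vowel is 'a' change the last vowel to 'o'; stems whose last vowel is 'o' insert -er- after the first vowel.
So katef → katefoth.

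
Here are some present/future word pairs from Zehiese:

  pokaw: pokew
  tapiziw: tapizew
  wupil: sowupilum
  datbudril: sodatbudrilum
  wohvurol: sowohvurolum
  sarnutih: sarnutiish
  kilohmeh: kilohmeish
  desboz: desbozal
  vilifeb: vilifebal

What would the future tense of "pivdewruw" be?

tapiziw and wupil both have last vowel 'i' yet inflect differently (tapizew, sowupilum), so the last vowel is not what conditions the rule; the final letter is.
"pivdewruw" ends in -w. The stems ending in -w (pokaw → pokew, tapiziw → tapizew) change the last vowel to 'e'.
The other patterns: stems ending in -l add so- … -um around the stem; stems ending in -h drop the final letter and add -ish; stems ending in -b or -z add -al.
So pivdewruw → pivdewrew.

pivdewrew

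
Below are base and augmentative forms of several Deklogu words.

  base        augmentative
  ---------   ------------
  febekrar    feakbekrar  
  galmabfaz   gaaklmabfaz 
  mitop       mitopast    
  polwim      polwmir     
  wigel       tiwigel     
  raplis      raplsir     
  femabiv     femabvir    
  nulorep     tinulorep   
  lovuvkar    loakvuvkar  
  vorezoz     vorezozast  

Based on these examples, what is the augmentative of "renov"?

renovast

galmabfaz and vorezoz both end in -z yet inflect differently (gaaklmabfaz, vorezozast), so the final letter is not what conditions the rule; the last vowel is.
"renov" has last vowel 'o'. The stems whose last vowel is 'o' (vorezoz → vorezozast, mitop → mitopast) add -ast.
The other patterns: stems whose last vowel is 'a' insert -ak- after the first vowel; stems whose last vowel is 'i' delete the last vowel and add -ir; stems whose last vowel is 'e' add the prefix ti-.
So renov → renovast.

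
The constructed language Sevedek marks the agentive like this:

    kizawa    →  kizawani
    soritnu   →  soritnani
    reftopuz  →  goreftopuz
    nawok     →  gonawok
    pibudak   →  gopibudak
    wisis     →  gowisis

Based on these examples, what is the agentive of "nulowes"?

soritnu and reftopuz both have last vowel 'u' yet inflect differently (soritnani, goreftopuz), so the last vowel is not what conditions the rule; whether the stem ends in a vowel or a consonant is.
"nulowes" ends in a consonant. The stems ending in a consonant (reftopuz → goreftopuz, nawok → gonawok, pibudak → gopibudak) add the prefix go-.
The other pattern: stems ending in a vowel drop the final letter and add -ani.
So nulowes → gonulowes.

gonulowes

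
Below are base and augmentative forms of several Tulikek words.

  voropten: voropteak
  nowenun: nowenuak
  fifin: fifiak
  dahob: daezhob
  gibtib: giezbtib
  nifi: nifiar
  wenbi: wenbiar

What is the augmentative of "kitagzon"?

fifin and gibtib both have last vowel 'i' yet inflect differently (fifiak, giezbtib), so the last vowel is not what conditions the rule; the final letter is.
"kitagzon" ends in -n. The stems ending in -n (voropten → voropteak, nowenun → nowenuak, fifin → fifiak) drop the final letter and add -ak.
The other patterns: stems ending in -b insert -ez- after the first vowel; stems ending in -i add -ar.
So kitagzon → kitagzoak.

kitagzoak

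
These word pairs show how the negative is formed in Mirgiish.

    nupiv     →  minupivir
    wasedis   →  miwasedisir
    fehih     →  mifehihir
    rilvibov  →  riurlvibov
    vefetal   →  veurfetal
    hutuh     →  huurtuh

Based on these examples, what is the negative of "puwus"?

nupiv and rilvibov both end in -v yet inflect differently (minupivir, riurlvibov), so the final letter is not what conditions the rule; the last vowel is.
"puwus" has last vowel 'u'. The one such stem in the data (hutuh → huurtuh) inserts -ur- after the first vowel (as do rilvibov, vefetal), so the same rule applies.
The other pattern: stems whose last vowel is 'i' add mi- … -ir around the stem.
So puwus → puurwus.

puurwus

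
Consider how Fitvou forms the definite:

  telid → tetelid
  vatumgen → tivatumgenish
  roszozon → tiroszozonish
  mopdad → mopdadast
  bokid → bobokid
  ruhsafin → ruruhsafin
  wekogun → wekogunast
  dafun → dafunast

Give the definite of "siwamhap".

mopdad and bokid both end in -d yet inflect differently (mopdadast, bobokid), so the final letter is not what conditions the rule; the last vowel is.
"siwamhap" has last vowel 'a'. The one such stem in the data (mopdad → mopdadast) adds -ast, so the same rule applies.
The other patterns: stems whose last vowel is 'i' repeat the first consonant+vowel as a prefix; stems whose last vowel is 'e' or 'o' add ti- … -ish around the stem.
So siwamhap → siwamhapast.

siwamhapast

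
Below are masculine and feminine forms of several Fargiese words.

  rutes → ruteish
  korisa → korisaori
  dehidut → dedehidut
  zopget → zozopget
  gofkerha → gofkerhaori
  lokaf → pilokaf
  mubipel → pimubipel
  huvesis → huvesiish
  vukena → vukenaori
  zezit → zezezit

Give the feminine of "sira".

siraori

zopget and rutes both have last vowel 'e' yet inflect differently (zozopget, ruteish), so the last vowel is not what conditions the rule; the final letter is.
"sira" ends in -a. The stems ending in -a (vukena → vukenaori, gofkerha → gofkerhaori, korisa → korisaori) add -ori.
The other patterns: stems ending in -t repeat the first consonant+vowel as a prefix; stems ending in -s drop the final letter and add -ish; stems ending in -f or -l add the prefix pi-.
So sira → siraori.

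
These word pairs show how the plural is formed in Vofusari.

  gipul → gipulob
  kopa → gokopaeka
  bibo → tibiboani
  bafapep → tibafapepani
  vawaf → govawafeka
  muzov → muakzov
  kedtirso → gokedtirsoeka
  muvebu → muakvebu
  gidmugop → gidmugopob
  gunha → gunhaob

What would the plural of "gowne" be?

"gowne" begins with g-. The stems beginning with g- (gidmugop → gidmugopob, gunha → gunhaob, gipul → gipulob) add -ob.
So gowne → gowneob.

gowneob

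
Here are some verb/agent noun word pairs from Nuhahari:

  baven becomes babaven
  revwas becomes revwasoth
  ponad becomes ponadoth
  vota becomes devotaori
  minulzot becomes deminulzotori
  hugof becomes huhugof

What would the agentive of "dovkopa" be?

dedovkopaori

hugof and minulzot both have last vowel 'o' yet inflect differently (huhugof, deminulzotori), so the last vowel is not what conditions the rule; the final letter is.
"dovkopa" ends in -a. The one such stem in the data (vota → devotaori) adds de- … -ori around the stem, so the same rule applies.
So dovkopa → dedovkopaori.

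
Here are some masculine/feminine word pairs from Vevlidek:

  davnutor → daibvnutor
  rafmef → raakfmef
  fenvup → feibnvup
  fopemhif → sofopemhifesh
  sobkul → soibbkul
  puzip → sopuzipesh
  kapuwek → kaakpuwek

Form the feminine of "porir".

fopemhif and rafmef both end in -f yet inflect differently (sofopemhifesh, raakfmef), so the final letter is not what conditions the rule; the last vowel is.
"porir" has last vowel 'i'. The stems whose last vowel is 'i' (fopemhif → sofopemhifesh, puzip → sopuzipesh) add so- … -esh around the stem.
The other patterns: stems whose last vowel is 'e' insert -ak- after the first vowel; stems whose last vowel is 'o' or 'u' insert -ib- after the first vowel.
So porir → soporiresh.

soporiresh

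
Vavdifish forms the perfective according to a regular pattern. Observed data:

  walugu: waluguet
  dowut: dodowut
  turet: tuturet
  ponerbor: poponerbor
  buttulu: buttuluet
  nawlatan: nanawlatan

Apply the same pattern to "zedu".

zeduet

walugu and dowut both have last vowel 'u' yet inflect differently (waluguet, dodowut), so the last vowel is not what conditions the rule; the final letter is.
"zedu" ends in -u. The stems ending in -u (walugu → waluguet, buttulu → buttuluet) add -et.
So zedu → zeduet.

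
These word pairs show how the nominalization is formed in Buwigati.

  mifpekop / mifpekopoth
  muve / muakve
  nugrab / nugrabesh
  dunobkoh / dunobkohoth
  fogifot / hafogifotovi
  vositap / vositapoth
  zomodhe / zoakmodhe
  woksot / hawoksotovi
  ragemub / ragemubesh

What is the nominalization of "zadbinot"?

hazadbinotovi

fogifot and dunobkoh both have last vowel 'o' yet inflect differently (hafogifotovi, dunobkohoth), so the last vowel is not what conditions the rule; the final letter is.
"zadbinot" ends in -t. The stems ending in -t (fogifot → hafogifotovi, woksot → hawoksotovi) add ha- … -ovi around the stem.
So zadbinot → hazadbinotovi.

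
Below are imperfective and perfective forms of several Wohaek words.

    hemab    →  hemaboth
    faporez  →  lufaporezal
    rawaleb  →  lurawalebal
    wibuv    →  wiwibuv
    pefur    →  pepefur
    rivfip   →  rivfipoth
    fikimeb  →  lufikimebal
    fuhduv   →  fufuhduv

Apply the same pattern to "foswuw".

fofoswuw

rawaleb and hemab both end in -b yet inflect differently (lurawalebal, hemaboth), so the final letter is not what conditions the rule; the last vowel is.
"foswuw" has last vowel 'u'. The stems whose last vowel is 'u' (wibuv → wiwibuv, pefur → pepefur, fuhduv → fufuhduv) repeat the first consonant+vowel as a prefix.
So foswuw → fofoswuw.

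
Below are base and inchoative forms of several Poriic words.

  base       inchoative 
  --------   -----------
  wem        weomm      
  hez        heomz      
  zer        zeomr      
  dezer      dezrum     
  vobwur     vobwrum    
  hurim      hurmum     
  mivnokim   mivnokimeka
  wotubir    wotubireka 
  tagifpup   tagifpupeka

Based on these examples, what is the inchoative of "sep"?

seomp

"sep" has 1 vowel. The stems with 1 vowel (wem → weomm, hez → heomz, zer → zeomr) insert -om- after the first vowel.
The other patterns: stems with 2 vowels delete the last vowel and add -um; stems with 3 vowels add -eka.
So sep → seomp.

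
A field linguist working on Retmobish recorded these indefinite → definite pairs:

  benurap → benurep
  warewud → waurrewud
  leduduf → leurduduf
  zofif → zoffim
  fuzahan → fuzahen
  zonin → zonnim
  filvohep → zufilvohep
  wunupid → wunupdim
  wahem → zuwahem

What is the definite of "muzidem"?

zumuzidem

"muzidem" has last vowel 'e'. The stems whose last vowel is 'e' (filvohep → zufilvohep, wahem → zuwahem) add the prefix zu-.
The other patterns: stems whose last vowel is 'a' change the last vowel to 'e'; stems whose last vowel is 'u' insert -ur- after the first vowel; stems whose last vowel is 'i' delete the last vowel and add -im.
So muzidem → zumuzidem.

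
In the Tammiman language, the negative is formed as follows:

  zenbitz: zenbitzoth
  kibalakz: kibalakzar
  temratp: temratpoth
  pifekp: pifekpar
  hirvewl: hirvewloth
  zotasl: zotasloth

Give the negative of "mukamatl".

mukamatloth

kibalakz and zenbitz both end in -z yet inflect differently (kibalakzar, zenbitzoth), so the final letter is not what conditions the rule; the second-to-last letter is.
"mukamatl" has second-to-last letter 't'. The stems whose second-to-last letter is 't' (zenbitz → zenbitzoth, temratp → temratpoth) add -oth.
So mukamatl → mukamatloth.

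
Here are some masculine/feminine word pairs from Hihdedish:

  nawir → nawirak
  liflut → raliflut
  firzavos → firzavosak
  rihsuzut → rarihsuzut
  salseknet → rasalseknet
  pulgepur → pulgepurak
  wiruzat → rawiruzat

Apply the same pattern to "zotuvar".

"zotuvar" ends in -r. The stems ending in -r (pulgepur → pulgepurak, nawir → nawirak) add -ak.
The other pattern: stems ending in -t add the prefix ra-.
So zotuvar → zotuvarak.

zotuvarak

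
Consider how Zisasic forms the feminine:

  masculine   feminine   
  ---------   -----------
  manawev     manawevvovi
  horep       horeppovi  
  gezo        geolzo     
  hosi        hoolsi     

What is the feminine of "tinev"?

tinevvovi

"tinev" ends in a consonant. The stems ending in a consonant (manawev → manawevvovi, horep → horeppovi) double the final consonant and add -ovi.
So tinev → tinevvovi.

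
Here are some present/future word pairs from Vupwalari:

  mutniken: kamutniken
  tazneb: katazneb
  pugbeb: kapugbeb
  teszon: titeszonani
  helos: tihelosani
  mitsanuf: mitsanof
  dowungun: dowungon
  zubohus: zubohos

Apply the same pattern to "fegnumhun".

mutniken and teszon both end in -n yet inflect differently (kamutniken, titeszonani), so the final letter is not what conditions the rule; the last vowel is.
"fegnumhun" has last vowel 'u'. The stems whose last vowel is 'u' (mitsanuf → mitsanof, dowungun → dowungon, zubohus → zubohos) change the last vowel to 'o'.
The other patterns: stems whose last vowel is 'e' add the prefix ka-; stems whose last vowel is 'o' add ti- … -ani around the stem.
So fegnumhun → fegnumhon.

fegnumhon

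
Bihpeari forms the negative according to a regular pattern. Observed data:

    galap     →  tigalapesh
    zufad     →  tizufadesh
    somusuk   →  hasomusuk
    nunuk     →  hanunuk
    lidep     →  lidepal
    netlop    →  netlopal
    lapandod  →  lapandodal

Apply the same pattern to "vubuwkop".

vubuwkopal

galap and lidep both end in -p yet inflect differently (tigalapesh, lidepal), so the final letter is not what conditions the rule; the last vowel is.
"vubuwkop" has last vowel 'o'. The stems whose last vowel is 'o' (netlop → netlopal, lapandod → lapandodal) add -al.
The other patterns: stems whose last vowel is 'a' add ti- … -esh around the stem; stems whose last vowel is 'u' add the prefix ha-.
So vubuwkop → vubuwkopal.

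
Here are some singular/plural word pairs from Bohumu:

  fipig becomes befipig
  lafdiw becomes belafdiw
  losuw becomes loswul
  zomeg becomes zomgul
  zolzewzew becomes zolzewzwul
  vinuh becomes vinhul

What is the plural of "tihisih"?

betihisih

"tihisih" has last vowel 'i'. The stems whose last vowel is 'i' (fipig → befipig, lafdiw → belafdiw) add the prefix be-.
The other pattern: stems whose last vowel is 'e' or 'u' delete the last vowel and add -ul.
So tihisih → betihisih.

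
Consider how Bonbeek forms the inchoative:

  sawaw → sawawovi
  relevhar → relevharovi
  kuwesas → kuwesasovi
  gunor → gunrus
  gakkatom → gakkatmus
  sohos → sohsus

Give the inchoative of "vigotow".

relevhar and gunor both end in -r yet inflect differently (relevharovi, gunrus), so the final letter is not what conditions the rule; the last vowel is.
"vigotow" has last vowel 'o'. The stems whose last vowel is 'o' (gunor → gunrus, gakkatom → gakkatmus, sohos → sohsus) delete the last vowel and add -us.
So vigotow → vigotwus.

vigotwus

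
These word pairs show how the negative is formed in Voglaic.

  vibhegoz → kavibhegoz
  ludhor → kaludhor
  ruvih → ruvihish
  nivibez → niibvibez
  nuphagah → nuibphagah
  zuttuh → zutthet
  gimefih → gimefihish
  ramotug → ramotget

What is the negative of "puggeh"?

ruvih and zuttuh both end in -h yet inflect differently (ruvihish, zutthet), so the final letter is not what conditions the rule; the last vowel is.
"puggeh" has last vowel 'e'. The one such stem in the data (nivibez → niibvibez) inserts -ib- after the first vowel (as does nuphagah), so the same rule applies.
So puggeh → puibggeh.

puibggeh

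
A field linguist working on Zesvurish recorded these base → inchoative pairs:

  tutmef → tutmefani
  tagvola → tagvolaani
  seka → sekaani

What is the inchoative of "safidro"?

safidroani

Every pair shown (tutmef → tutmefani, tagvola → tagvolaani, seka → sekaani) follows the same rule: add -ani.
So safidro → safidroani.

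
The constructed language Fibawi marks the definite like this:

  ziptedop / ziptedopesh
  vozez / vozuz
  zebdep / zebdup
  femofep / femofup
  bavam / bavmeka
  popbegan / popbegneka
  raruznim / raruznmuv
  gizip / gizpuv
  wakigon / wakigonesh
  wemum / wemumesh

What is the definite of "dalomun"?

"dalomun" has last vowel 'u'. The one such stem in the data (wemum → wemumesh) adds -esh, so the same rule applies.
So dalomun → dalomunesh.

dalomunesh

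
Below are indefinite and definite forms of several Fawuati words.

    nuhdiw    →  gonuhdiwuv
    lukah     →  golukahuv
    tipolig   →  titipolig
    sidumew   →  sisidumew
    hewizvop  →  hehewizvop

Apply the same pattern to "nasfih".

nuhdiw and sidumew both end in -w yet inflect differently (gonuhdiwuv, sisidumew), so the final letter is not what conditions the rule; the number of vowels is.
"nasfih" has 2 vowels. The stems with 2 vowels (nuhdiw → gonuhdiwuv, lukah → golukahuv) add go- … -uv around the stem.
So nasfih → gonasfihuv.

gonasfihuv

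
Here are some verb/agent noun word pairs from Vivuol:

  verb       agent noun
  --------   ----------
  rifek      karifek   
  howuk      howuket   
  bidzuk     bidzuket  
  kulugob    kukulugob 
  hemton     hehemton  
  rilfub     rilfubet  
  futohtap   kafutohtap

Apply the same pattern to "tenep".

"tenep" has last vowel 'e'. The one such stem in the data (rifek → karifek) adds the prefix ka-, so the same rule applies.
So tenep → katenep.

katenep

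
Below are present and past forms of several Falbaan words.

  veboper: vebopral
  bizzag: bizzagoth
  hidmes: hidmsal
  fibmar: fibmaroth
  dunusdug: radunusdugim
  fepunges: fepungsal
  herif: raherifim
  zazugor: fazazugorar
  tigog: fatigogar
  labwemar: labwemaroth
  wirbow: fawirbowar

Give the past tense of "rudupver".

dunusdug and bizzag both end in -g yet inflect differently (radunusdugim, bizzagoth), so the final letter is not what conditions the rule; the last vowel is.
"rudupver" has last vowel 'e'. The stems whose last vowel is 'e' (fepunges → fepungsal, veboper → vebopral, hidmes → hidmsal) delete the last vowel and add -al.
So rudupver → rudupvral.

rudupvral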